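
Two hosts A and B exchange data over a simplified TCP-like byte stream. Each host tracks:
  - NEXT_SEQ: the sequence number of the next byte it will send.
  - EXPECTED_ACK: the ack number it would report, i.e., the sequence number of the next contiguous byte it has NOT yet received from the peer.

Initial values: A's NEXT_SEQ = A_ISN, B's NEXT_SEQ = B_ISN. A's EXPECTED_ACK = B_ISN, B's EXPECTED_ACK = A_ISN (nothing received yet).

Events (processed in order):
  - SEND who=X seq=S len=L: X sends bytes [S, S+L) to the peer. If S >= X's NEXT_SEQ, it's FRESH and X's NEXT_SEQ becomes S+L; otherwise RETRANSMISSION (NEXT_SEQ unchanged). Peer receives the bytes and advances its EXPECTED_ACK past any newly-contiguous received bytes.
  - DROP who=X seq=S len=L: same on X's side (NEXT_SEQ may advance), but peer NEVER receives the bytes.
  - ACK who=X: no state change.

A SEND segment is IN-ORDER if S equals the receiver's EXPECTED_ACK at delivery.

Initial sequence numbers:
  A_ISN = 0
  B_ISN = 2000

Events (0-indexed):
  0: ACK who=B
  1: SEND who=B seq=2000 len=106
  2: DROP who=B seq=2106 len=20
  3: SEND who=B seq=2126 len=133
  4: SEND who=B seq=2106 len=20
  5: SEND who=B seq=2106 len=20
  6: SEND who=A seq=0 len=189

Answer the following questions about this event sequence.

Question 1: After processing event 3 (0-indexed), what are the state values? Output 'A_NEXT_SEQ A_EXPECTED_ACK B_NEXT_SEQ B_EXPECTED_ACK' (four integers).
After event 0: A_seq=0 A_ack=2000 B_seq=2000 B_ack=0
After event 1: A_seq=0 A_ack=2106 B_seq=2106 B_ack=0
After event 2: A_seq=0 A_ack=2106 B_seq=2126 B_ack=0
After event 3: A_seq=0 A_ack=2106 B_seq=2259 B_ack=0

0 2106 2259 0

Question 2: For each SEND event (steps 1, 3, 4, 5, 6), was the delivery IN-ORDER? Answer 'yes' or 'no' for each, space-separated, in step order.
Answer: yes no yes no yes

Derivation:
Step 1: SEND seq=2000 -> in-order
Step 3: SEND seq=2126 -> out-of-order
Step 4: SEND seq=2106 -> in-order
Step 5: SEND seq=2106 -> out-of-order
Step 6: SEND seq=0 -> in-order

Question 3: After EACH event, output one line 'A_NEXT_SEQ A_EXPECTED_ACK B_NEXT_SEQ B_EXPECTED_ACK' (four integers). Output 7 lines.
0 2000 2000 0
0 2106 2106 0
0 2106 2126 0
0 2106 2259 0
0 2259 2259 0
0 2259 2259 0
189 2259 2259 189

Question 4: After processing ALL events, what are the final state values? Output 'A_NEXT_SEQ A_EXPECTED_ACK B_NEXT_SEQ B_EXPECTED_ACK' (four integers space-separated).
Answer: 189 2259 2259 189

Derivation:
After event 0: A_seq=0 A_ack=2000 B_seq=2000 B_ack=0
After event 1: A_seq=0 A_ack=2106 B_seq=2106 B_ack=0
After event 2: A_seq=0 A_ack=2106 B_seq=2126 B_ack=0
After event 3: A_seq=0 A_ack=2106 B_seq=2259 B_ack=0
After event 4: A_seq=0 A_ack=2259 B_seq=2259 B_ack=0
After event 5: A_seq=0 A_ack=2259 B_seq=2259 B_ack=0
After event 6: A_seq=189 A_ack=2259 B_seq=2259 B_ack=189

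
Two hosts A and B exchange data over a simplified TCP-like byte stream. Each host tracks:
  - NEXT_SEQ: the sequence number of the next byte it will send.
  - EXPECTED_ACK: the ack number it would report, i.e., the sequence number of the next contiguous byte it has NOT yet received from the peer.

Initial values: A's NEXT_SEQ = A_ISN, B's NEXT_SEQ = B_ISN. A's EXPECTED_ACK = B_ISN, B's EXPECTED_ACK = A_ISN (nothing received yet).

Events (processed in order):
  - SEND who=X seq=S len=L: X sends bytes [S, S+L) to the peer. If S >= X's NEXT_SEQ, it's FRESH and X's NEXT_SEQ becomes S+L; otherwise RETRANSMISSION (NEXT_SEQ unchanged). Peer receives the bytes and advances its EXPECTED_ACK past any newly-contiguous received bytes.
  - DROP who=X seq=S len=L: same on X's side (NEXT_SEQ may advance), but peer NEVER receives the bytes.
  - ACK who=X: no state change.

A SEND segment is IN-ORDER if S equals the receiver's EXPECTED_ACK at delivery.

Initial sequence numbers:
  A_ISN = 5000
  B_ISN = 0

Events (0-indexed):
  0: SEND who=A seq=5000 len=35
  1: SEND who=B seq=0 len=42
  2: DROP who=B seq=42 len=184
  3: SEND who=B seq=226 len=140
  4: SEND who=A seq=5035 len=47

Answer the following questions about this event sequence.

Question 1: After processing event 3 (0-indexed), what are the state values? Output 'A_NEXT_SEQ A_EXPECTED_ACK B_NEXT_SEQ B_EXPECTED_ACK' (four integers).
After event 0: A_seq=5035 A_ack=0 B_seq=0 B_ack=5035
After event 1: A_seq=5035 A_ack=42 B_seq=42 B_ack=5035
After event 2: A_seq=5035 A_ack=42 B_seq=226 B_ack=5035
After event 3: A_seq=5035 A_ack=42 B_seq=366 B_ack=5035

5035 42 366 5035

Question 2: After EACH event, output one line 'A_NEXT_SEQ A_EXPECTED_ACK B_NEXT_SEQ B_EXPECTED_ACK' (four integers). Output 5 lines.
5035 0 0 5035
5035 42 42 5035
5035 42 226 5035
5035 42 366 5035
5082 42 366 5082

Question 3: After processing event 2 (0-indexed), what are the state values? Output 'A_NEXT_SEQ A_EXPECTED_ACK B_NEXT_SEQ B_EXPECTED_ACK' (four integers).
After event 0: A_seq=5035 A_ack=0 B_seq=0 B_ack=5035
After event 1: A_seq=5035 A_ack=42 B_seq=42 B_ack=5035
After event 2: A_seq=5035 A_ack=42 B_seq=226 B_ack=5035

5035 42 226 5035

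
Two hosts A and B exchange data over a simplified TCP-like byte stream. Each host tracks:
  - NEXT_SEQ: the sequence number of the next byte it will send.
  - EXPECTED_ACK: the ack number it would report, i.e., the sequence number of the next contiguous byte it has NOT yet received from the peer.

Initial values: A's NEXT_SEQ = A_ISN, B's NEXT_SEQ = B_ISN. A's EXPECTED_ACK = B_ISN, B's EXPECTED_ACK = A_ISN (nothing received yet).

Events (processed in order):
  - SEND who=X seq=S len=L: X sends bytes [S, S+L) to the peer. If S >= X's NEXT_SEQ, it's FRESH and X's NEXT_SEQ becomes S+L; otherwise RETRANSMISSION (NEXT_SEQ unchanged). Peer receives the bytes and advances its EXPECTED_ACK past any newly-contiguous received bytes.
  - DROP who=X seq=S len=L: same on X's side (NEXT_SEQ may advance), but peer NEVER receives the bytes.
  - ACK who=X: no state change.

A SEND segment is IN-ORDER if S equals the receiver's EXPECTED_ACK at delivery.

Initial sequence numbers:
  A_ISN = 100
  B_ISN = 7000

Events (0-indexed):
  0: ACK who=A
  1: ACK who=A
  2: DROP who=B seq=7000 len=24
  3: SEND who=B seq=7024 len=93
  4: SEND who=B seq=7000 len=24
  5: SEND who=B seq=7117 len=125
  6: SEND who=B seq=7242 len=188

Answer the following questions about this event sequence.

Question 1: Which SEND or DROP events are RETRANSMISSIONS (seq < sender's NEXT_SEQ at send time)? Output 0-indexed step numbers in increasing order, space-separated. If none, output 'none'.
Answer: 4

Derivation:
Step 2: DROP seq=7000 -> fresh
Step 3: SEND seq=7024 -> fresh
Step 4: SEND seq=7000 -> retransmit
Step 5: SEND seq=7117 -> fresh
Step 6: SEND seq=7242 -> fresh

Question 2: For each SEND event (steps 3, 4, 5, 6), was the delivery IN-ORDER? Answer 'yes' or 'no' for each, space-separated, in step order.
Answer: no yes yes yes

Derivation:
Step 3: SEND seq=7024 -> out-of-order
Step 4: SEND seq=7000 -> in-order
Step 5: SEND seq=7117 -> in-order
Step 6: SEND seq=7242 -> in-order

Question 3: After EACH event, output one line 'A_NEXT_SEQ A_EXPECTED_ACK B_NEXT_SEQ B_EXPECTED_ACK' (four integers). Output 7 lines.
100 7000 7000 100
100 7000 7000 100
100 7000 7024 100
100 7000 7117 100
100 7117 7117 100
100 7242 7242 100
100 7430 7430 100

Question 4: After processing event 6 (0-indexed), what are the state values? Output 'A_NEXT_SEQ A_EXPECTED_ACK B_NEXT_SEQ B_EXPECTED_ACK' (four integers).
After event 0: A_seq=100 A_ack=7000 B_seq=7000 B_ack=100
After event 1: A_seq=100 A_ack=7000 B_seq=7000 B_ack=100
After event 2: A_seq=100 A_ack=7000 B_seq=7024 B_ack=100
After event 3: A_seq=100 A_ack=7000 B_seq=7117 B_ack=100
After event 4: A_seq=100 A_ack=7117 B_seq=7117 B_ack=100
After event 5: A_seq=100 A_ack=7242 B_seq=7242 B_ack=100
After event 6: A_seq=100 A_ack=7430 B_seq=7430 B_ack=100

100 7430 7430 100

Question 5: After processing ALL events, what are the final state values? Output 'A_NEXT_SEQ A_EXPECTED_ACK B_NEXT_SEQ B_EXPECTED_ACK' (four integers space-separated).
After event 0: A_seq=100 A_ack=7000 B_seq=7000 B_ack=100
After event 1: A_seq=100 A_ack=7000 B_seq=7000 B_ack=100
After event 2: A_seq=100 A_ack=7000 B_seq=7024 B_ack=100
After event 3: A_seq=100 A_ack=7000 B_seq=7117 B_ack=100
After event 4: A_seq=100 A_ack=7117 B_seq=7117 B_ack=100
After event 5: A_seq=100 A_ack=7242 B_seq=7242 B_ack=100
After event 6: A_seq=100 A_ack=7430 B_seq=7430 B_ack=100

Answer: 100 7430 7430 100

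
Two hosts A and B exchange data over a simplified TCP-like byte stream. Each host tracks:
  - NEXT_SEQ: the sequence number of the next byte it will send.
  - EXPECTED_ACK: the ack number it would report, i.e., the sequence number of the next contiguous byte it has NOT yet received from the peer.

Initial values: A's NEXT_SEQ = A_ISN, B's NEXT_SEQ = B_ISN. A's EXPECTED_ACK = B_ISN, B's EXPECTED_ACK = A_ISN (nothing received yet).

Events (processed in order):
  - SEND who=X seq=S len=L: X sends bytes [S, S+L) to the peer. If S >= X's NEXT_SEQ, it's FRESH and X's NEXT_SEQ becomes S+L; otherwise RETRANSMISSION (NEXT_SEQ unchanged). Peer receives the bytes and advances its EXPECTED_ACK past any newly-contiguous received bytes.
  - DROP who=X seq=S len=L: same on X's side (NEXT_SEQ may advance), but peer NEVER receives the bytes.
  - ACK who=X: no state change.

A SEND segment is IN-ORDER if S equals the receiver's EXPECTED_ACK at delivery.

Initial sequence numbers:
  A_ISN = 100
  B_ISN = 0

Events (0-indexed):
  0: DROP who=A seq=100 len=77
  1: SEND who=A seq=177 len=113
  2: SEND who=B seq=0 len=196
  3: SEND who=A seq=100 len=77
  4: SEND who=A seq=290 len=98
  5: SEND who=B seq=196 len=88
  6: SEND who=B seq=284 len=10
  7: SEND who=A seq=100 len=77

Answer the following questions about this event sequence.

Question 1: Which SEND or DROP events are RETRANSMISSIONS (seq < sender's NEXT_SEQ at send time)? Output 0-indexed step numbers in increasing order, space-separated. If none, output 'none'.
Answer: 3 7

Derivation:
Step 0: DROP seq=100 -> fresh
Step 1: SEND seq=177 -> fresh
Step 2: SEND seq=0 -> fresh
Step 3: SEND seq=100 -> retransmit
Step 4: SEND seq=290 -> fresh
Step 5: SEND seq=196 -> fresh
Step 6: SEND seq=284 -> fresh
Step 7: SEND seq=100 -> retransmit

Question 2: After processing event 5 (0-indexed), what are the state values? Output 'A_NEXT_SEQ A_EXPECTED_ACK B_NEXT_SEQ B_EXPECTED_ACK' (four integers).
After event 0: A_seq=177 A_ack=0 B_seq=0 B_ack=100
After event 1: A_seq=290 A_ack=0 B_seq=0 B_ack=100
After event 2: A_seq=290 A_ack=196 B_seq=196 B_ack=100
After event 3: A_seq=290 A_ack=196 B_seq=196 B_ack=290
After event 4: A_seq=388 A_ack=196 B_seq=196 B_ack=388
After event 5: A_seq=388 A_ack=284 B_seq=284 B_ack=388

388 284 284 388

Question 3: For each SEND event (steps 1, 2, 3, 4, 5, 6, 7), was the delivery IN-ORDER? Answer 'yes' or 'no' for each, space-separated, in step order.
Step 1: SEND seq=177 -> out-of-order
Step 2: SEND seq=0 -> in-order
Step 3: SEND seq=100 -> in-order
Step 4: SEND seq=290 -> in-order
Step 5: SEND seq=196 -> in-order
Step 6: SEND seq=284 -> in-order
Step 7: SEND seq=100 -> out-of-order

Answer: no yes yes yes yes yes no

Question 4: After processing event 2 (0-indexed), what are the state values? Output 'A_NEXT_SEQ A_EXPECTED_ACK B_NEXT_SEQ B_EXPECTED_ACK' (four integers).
After event 0: A_seq=177 A_ack=0 B_seq=0 B_ack=100
After event 1: A_seq=290 A_ack=0 B_seq=0 B_ack=100
After event 2: A_seq=290 A_ack=196 B_seq=196 B_ack=100

290 196 196 100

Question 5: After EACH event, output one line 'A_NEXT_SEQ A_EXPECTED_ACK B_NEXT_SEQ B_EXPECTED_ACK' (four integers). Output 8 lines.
177 0 0 100
290 0 0 100
290 196 196 100
290 196 196 290
388 196 196 388
388 284 284 388
388 294 294 388
388 294 294 388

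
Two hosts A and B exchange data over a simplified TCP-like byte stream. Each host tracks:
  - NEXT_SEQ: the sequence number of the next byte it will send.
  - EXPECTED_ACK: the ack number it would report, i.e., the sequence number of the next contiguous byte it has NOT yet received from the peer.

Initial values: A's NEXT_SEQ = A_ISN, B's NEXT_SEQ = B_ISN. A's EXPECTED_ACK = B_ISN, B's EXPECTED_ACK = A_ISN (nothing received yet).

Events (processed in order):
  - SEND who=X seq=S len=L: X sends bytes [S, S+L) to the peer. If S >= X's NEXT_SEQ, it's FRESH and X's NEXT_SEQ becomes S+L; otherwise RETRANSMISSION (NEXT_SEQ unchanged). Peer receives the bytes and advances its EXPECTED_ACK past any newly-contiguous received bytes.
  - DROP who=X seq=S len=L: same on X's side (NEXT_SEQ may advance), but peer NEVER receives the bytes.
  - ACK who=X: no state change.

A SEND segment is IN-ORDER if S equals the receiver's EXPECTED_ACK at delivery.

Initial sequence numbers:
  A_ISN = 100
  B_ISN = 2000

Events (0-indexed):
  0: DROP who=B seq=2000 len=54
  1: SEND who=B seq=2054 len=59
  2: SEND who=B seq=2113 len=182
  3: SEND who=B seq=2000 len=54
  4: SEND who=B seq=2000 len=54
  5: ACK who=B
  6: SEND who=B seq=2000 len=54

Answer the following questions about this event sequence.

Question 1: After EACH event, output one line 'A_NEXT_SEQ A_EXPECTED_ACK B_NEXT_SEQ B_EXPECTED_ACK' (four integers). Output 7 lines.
100 2000 2054 100
100 2000 2113 100
100 2000 2295 100
100 2295 2295 100
100 2295 2295 100
100 2295 2295 100
100 2295 2295 100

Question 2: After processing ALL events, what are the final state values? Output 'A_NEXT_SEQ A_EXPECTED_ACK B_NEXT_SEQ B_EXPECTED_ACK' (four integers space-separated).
After event 0: A_seq=100 A_ack=2000 B_seq=2054 B_ack=100
After event 1: A_seq=100 A_ack=2000 B_seq=2113 B_ack=100
After event 2: A_seq=100 A_ack=2000 B_seq=2295 B_ack=100
After event 3: A_seq=100 A_ack=2295 B_seq=2295 B_ack=100
After event 4: A_seq=100 A_ack=2295 B_seq=2295 B_ack=100
After event 5: A_seq=100 A_ack=2295 B_seq=2295 B_ack=100
After event 6: A_seq=100 A_ack=2295 B_seq=2295 B_ack=100

Answer: 100 2295 2295 100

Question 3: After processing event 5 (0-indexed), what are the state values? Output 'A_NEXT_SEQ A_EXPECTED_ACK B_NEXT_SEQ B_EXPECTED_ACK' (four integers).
After event 0: A_seq=100 A_ack=2000 B_seq=2054 B_ack=100
After event 1: A_seq=100 A_ack=2000 B_seq=2113 B_ack=100
After event 2: A_seq=100 A_ack=2000 B_seq=2295 B_ack=100
After event 3: A_seq=100 A_ack=2295 B_seq=2295 B_ack=100
After event 4: A_seq=100 A_ack=2295 B_seq=2295 B_ack=100
After event 5: A_seq=100 A_ack=2295 B_seq=2295 B_ack=100

100 2295 2295 100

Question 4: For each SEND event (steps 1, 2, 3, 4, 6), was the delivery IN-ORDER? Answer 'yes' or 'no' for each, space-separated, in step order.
Step 1: SEND seq=2054 -> out-of-order
Step 2: SEND seq=2113 -> out-of-order
Step 3: SEND seq=2000 -> in-order
Step 4: SEND seq=2000 -> out-of-order
Step 6: SEND seq=2000 -> out-of-order

Answer: no no yes no no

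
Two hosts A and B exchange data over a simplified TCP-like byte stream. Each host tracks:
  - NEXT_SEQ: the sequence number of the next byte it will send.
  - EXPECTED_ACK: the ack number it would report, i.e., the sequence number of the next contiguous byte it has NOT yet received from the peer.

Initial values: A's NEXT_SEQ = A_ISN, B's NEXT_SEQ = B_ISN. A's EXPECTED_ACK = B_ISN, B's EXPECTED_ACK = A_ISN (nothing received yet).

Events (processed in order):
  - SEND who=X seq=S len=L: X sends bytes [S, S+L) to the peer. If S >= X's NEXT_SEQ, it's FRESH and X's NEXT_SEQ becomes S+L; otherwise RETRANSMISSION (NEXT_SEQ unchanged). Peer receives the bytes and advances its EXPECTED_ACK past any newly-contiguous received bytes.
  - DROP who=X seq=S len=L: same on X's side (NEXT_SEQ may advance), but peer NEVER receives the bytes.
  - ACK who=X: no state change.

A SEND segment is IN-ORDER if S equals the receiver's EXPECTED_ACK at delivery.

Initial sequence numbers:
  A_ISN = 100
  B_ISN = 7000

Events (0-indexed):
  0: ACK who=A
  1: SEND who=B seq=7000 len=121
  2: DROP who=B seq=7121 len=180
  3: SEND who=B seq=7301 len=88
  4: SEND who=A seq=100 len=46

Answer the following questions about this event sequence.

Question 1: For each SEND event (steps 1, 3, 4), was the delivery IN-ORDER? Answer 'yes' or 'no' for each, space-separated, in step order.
Step 1: SEND seq=7000 -> in-order
Step 3: SEND seq=7301 -> out-of-order
Step 4: SEND seq=100 -> in-order

Answer: yes no yes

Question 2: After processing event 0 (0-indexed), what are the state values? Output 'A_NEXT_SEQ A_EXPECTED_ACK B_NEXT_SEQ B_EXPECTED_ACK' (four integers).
After event 0: A_seq=100 A_ack=7000 B_seq=7000 B_ack=100

100 7000 7000 100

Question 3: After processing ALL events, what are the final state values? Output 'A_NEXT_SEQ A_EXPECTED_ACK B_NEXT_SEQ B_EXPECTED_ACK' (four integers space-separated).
After event 0: A_seq=100 A_ack=7000 B_seq=7000 B_ack=100
After event 1: A_seq=100 A_ack=7121 B_seq=7121 B_ack=100
After event 2: A_seq=100 A_ack=7121 B_seq=7301 B_ack=100
After event 3: A_seq=100 A_ack=7121 B_seq=7389 B_ack=100
After event 4: A_seq=146 A_ack=7121 B_seq=7389 B_ack=146

Answer: 146 7121 7389 146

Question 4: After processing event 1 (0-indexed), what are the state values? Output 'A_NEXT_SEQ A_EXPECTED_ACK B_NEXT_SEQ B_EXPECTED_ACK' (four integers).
After event 0: A_seq=100 A_ack=7000 B_seq=7000 B_ack=100
After event 1: A_seq=100 A_ack=7121 B_seq=7121 B_ack=100

100 7121 7121 100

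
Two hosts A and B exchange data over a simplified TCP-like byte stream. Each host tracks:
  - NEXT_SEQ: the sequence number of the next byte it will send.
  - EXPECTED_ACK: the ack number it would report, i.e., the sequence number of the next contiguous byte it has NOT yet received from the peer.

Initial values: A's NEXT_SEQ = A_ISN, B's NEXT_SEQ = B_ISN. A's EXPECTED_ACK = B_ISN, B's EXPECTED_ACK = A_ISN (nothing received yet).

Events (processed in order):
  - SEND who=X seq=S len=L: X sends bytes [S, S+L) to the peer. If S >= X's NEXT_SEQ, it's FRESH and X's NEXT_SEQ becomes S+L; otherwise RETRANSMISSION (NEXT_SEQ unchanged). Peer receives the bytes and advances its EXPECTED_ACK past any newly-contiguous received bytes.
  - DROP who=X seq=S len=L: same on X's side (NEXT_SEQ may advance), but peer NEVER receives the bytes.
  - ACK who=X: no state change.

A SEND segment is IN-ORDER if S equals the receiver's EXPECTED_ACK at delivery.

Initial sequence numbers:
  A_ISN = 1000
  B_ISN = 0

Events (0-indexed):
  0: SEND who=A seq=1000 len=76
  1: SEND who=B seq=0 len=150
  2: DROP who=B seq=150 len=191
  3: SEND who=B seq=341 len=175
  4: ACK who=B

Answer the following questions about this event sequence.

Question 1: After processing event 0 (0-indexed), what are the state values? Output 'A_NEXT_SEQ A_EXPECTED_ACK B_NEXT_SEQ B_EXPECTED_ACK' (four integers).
After event 0: A_seq=1076 A_ack=0 B_seq=0 B_ack=1076

1076 0 0 1076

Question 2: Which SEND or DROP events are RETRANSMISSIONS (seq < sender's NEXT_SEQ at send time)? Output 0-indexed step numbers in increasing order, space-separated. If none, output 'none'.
Answer: none

Derivation:
Step 0: SEND seq=1000 -> fresh
Step 1: SEND seq=0 -> fresh
Step 2: DROP seq=150 -> fresh
Step 3: SEND seq=341 -> fresh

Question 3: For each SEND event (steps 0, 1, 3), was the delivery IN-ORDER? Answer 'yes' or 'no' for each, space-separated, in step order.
Answer: yes yes no

Derivation:
Step 0: SEND seq=1000 -> in-order
Step 1: SEND seq=0 -> in-order
Step 3: SEND seq=341 -> out-of-order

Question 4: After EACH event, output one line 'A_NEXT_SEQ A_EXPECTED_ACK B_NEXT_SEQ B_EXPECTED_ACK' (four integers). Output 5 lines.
1076 0 0 1076
1076 150 150 1076
1076 150 341 1076
1076 150 516 1076
1076 150 516 1076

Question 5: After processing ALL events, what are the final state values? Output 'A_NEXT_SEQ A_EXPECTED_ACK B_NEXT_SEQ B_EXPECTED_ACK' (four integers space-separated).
After event 0: A_seq=1076 A_ack=0 B_seq=0 B_ack=1076
After event 1: A_seq=1076 A_ack=150 B_seq=150 B_ack=1076
After event 2: A_seq=1076 A_ack=150 B_seq=341 B_ack=1076
After event 3: A_seq=1076 A_ack=150 B_seq=516 B_ack=1076
After event 4: A_seq=1076 A_ack=150 B_seq=516 B_ack=1076

Answer: 1076 150 516 1076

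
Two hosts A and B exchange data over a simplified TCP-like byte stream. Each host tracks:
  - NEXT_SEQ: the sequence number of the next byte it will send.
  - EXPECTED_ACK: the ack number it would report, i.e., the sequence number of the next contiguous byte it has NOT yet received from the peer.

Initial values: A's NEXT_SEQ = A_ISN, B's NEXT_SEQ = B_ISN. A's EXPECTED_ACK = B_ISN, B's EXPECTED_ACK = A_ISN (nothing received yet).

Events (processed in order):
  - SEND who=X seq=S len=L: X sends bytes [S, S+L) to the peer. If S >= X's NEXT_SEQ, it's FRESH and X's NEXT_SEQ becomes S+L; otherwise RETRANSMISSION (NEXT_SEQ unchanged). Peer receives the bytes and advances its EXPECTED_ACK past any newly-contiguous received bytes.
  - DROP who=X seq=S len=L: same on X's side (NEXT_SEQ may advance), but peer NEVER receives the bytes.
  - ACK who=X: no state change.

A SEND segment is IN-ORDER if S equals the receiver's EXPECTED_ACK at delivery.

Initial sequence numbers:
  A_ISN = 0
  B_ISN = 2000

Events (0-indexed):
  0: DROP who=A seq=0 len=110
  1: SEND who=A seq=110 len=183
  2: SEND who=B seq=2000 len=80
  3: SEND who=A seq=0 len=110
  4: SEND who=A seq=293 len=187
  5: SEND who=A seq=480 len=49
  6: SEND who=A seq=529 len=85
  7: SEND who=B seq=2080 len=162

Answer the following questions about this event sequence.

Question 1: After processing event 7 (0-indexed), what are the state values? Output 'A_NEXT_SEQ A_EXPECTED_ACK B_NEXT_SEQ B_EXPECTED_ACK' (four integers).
After event 0: A_seq=110 A_ack=2000 B_seq=2000 B_ack=0
After event 1: A_seq=293 A_ack=2000 B_seq=2000 B_ack=0
After event 2: A_seq=293 A_ack=2080 B_seq=2080 B_ack=0
After event 3: A_seq=293 A_ack=2080 B_seq=2080 B_ack=293
After event 4: A_seq=480 A_ack=2080 B_seq=2080 B_ack=480
After event 5: A_seq=529 A_ack=2080 B_seq=2080 B_ack=529
After event 6: A_seq=614 A_ack=2080 B_seq=2080 B_ack=614
After event 7: A_seq=614 A_ack=2242 B_seq=2242 B_ack=614

614 2242 2242 614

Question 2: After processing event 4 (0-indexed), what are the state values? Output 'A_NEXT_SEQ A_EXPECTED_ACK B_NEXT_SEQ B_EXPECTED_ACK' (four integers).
After event 0: A_seq=110 A_ack=2000 B_seq=2000 B_ack=0
After event 1: A_seq=293 A_ack=2000 B_seq=2000 B_ack=0
After event 2: A_seq=293 A_ack=2080 B_seq=2080 B_ack=0
After event 3: A_seq=293 A_ack=2080 B_seq=2080 B_ack=293
After event 4: A_seq=480 A_ack=2080 B_seq=2080 B_ack=480

480 2080 2080 480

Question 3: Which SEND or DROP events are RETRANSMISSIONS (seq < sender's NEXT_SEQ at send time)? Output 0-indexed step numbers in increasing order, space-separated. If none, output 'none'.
Step 0: DROP seq=0 -> fresh
Step 1: SEND seq=110 -> fresh
Step 2: SEND seq=2000 -> fresh
Step 3: SEND seq=0 -> retransmit
Step 4: SEND seq=293 -> fresh
Step 5: SEND seq=480 -> fresh
Step 6: SEND seq=529 -> fresh
Step 7: SEND seq=2080 -> fresh

Answer: 3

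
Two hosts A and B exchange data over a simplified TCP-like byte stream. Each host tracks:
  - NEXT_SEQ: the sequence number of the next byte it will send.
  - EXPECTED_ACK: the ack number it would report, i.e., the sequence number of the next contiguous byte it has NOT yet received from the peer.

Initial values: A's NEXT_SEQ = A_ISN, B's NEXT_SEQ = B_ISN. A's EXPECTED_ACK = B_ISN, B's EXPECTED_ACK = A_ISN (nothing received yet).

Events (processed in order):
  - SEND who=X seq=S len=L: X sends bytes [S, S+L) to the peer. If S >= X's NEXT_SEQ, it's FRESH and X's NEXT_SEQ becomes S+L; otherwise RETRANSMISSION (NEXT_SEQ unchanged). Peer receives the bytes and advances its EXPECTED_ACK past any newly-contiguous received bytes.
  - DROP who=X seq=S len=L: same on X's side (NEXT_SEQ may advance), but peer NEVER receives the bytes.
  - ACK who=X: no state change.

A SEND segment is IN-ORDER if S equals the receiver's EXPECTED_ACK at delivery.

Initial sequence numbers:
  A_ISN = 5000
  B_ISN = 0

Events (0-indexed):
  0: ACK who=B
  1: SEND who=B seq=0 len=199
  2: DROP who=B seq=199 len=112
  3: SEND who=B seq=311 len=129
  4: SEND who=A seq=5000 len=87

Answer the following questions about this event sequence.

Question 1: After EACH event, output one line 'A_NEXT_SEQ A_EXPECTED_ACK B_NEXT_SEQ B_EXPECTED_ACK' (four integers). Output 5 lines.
5000 0 0 5000
5000 199 199 5000
5000 199 311 5000
5000 199 440 5000
5087 199 440 5087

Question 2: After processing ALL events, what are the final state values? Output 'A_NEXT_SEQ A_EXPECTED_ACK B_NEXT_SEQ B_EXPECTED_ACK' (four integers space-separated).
Answer: 5087 199 440 5087

Derivation:
After event 0: A_seq=5000 A_ack=0 B_seq=0 B_ack=5000
After event 1: A_seq=5000 A_ack=199 B_seq=199 B_ack=5000
After event 2: A_seq=5000 A_ack=199 B_seq=311 B_ack=5000
After event 3: A_seq=5000 A_ack=199 B_seq=440 B_ack=5000
After event 4: A_seq=5087 A_ack=199 B_seq=440 B_ack=5087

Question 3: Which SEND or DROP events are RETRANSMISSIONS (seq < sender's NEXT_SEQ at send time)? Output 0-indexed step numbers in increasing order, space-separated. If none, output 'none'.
Answer: none

Derivation:
Step 1: SEND seq=0 -> fresh
Step 2: DROP seq=199 -> fresh
Step 3: SEND seq=311 -> fresh
Step 4: SEND seq=5000 -> fresh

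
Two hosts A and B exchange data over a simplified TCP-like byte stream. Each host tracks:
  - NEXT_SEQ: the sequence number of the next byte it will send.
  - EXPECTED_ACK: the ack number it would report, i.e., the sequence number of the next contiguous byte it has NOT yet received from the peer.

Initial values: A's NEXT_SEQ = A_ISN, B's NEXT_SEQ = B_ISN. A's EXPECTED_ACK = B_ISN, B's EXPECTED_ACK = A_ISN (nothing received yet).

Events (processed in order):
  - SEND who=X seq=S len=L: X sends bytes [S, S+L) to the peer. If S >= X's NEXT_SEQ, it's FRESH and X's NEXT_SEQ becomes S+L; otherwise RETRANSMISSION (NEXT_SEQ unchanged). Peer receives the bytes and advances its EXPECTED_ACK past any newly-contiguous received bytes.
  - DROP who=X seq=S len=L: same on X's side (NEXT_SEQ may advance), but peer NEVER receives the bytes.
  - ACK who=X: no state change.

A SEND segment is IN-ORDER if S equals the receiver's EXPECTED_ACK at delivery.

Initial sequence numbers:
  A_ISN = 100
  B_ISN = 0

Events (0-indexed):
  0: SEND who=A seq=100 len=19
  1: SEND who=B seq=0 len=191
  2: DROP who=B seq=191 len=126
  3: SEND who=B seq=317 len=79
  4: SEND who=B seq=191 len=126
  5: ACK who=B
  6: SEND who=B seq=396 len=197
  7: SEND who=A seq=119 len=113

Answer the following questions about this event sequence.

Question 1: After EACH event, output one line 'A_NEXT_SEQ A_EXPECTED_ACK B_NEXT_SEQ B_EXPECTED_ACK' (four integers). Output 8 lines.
119 0 0 119
119 191 191 119
119 191 317 119
119 191 396 119
119 396 396 119
119 396 396 119
119 593 593 119
232 593 593 232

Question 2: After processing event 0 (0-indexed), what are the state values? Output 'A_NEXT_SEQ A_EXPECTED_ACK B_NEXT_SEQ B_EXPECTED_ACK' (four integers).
After event 0: A_seq=119 A_ack=0 B_seq=0 B_ack=119

119 0 0 119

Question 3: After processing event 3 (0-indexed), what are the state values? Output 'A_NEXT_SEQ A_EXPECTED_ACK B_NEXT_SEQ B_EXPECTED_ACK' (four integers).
After event 0: A_seq=119 A_ack=0 B_seq=0 B_ack=119
After event 1: A_seq=119 A_ack=191 B_seq=191 B_ack=119
After event 2: A_seq=119 A_ack=191 B_seq=317 B_ack=119
After event 3: A_seq=119 A_ack=191 B_seq=396 B_ack=119

119 191 396 119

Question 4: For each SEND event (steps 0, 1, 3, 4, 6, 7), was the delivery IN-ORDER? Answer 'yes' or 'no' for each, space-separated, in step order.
Answer: yes yes no yes yes yes

Derivation:
Step 0: SEND seq=100 -> in-order
Step 1: SEND seq=0 -> in-order
Step 3: SEND seq=317 -> out-of-order
Step 4: SEND seq=191 -> in-order
Step 6: SEND seq=396 -> in-order
Step 7: SEND seq=119 -> in-order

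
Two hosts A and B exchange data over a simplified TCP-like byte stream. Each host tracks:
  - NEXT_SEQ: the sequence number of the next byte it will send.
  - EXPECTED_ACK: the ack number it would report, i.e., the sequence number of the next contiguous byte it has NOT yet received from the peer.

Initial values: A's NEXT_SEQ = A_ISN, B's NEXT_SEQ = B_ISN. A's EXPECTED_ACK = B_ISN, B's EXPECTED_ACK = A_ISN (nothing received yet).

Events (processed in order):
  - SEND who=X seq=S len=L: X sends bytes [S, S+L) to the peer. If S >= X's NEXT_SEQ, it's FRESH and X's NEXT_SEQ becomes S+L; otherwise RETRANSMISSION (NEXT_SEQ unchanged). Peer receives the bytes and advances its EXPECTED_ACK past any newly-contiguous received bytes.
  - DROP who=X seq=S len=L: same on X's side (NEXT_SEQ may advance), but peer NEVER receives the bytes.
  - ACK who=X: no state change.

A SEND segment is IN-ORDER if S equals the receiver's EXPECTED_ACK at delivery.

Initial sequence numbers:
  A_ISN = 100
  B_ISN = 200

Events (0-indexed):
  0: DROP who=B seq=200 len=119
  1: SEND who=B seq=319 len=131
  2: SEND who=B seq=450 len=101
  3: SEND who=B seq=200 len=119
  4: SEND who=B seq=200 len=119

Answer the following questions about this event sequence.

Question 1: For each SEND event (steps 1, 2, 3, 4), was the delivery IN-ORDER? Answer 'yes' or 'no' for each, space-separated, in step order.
Step 1: SEND seq=319 -> out-of-order
Step 2: SEND seq=450 -> out-of-order
Step 3: SEND seq=200 -> in-order
Step 4: SEND seq=200 -> out-of-order

Answer: no no yes no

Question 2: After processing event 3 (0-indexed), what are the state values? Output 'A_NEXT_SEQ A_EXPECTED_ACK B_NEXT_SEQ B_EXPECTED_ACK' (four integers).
After event 0: A_seq=100 A_ack=200 B_seq=319 B_ack=100
After event 1: A_seq=100 A_ack=200 B_seq=450 B_ack=100
After event 2: A_seq=100 A_ack=200 B_seq=551 B_ack=100
After event 3: A_seq=100 A_ack=551 B_seq=551 B_ack=100

100 551 551 100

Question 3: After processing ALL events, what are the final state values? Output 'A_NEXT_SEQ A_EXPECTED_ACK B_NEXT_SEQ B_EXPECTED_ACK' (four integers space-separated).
After event 0: A_seq=100 A_ack=200 B_seq=319 B_ack=100
After event 1: A_seq=100 A_ack=200 B_seq=450 B_ack=100
After event 2: A_seq=100 A_ack=200 B_seq=551 B_ack=100
After event 3: A_seq=100 A_ack=551 B_seq=551 B_ack=100
After event 4: A_seq=100 A_ack=551 B_seq=551 B_ack=100

Answer: 100 551 551 100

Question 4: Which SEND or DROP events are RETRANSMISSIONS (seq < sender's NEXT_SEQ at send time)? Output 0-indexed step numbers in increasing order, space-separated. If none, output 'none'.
Step 0: DROP seq=200 -> fresh
Step 1: SEND seq=319 -> fresh
Step 2: SEND seq=450 -> fresh
Step 3: SEND seq=200 -> retransmit
Step 4: SEND seq=200 -> retransmit

Answer: 3 4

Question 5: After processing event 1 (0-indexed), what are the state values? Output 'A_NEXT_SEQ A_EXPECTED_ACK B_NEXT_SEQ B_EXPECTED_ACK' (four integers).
After event 0: A_seq=100 A_ack=200 B_seq=319 B_ack=100
After event 1: A_seq=100 A_ack=200 B_seq=450 B_ack=100

100 200 450 100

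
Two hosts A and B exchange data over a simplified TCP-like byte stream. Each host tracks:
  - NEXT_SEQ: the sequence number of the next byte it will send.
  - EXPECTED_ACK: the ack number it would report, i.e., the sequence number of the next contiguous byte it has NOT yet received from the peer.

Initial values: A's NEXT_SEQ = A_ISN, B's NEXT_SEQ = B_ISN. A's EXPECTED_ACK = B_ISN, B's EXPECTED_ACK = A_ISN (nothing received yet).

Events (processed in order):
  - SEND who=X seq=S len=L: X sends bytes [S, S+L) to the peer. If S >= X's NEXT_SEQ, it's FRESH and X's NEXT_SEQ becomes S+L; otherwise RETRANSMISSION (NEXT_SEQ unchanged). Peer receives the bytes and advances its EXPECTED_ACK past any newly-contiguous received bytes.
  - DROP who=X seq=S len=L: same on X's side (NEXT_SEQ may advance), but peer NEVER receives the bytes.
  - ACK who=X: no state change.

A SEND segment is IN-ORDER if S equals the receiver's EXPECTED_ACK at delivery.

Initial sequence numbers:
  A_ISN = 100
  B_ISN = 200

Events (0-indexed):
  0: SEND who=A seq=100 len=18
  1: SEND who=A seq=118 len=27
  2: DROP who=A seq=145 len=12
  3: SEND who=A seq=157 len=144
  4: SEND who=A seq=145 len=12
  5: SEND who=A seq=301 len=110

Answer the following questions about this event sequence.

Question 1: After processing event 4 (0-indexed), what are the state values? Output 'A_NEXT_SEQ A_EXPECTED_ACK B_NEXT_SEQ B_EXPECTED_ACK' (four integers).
After event 0: A_seq=118 A_ack=200 B_seq=200 B_ack=118
After event 1: A_seq=145 A_ack=200 B_seq=200 B_ack=145
After event 2: A_seq=157 A_ack=200 B_seq=200 B_ack=145
After event 3: A_seq=301 A_ack=200 B_seq=200 B_ack=145
After event 4: A_seq=301 A_ack=200 B_seq=200 B_ack=301

301 200 200 301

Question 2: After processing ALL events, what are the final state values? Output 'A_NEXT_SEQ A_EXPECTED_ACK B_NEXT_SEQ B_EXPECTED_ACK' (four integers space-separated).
After event 0: A_seq=118 A_ack=200 B_seq=200 B_ack=118
After event 1: A_seq=145 A_ack=200 B_seq=200 B_ack=145
After event 2: A_seq=157 A_ack=200 B_seq=200 B_ack=145
After event 3: A_seq=301 A_ack=200 B_seq=200 B_ack=145
After event 4: A_seq=301 A_ack=200 B_seq=200 B_ack=301
After event 5: A_seq=411 A_ack=200 B_seq=200 B_ack=411

Answer: 411 200 200 411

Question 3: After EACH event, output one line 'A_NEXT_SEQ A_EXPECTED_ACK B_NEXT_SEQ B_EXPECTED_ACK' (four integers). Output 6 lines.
118 200 200 118
145 200 200 145
157 200 200 145
301 200 200 145
301 200 200 301
411 200 200 411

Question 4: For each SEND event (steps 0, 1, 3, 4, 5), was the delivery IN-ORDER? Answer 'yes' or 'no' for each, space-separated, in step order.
Step 0: SEND seq=100 -> in-order
Step 1: SEND seq=118 -> in-order
Step 3: SEND seq=157 -> out-of-order
Step 4: SEND seq=145 -> in-order
Step 5: SEND seq=301 -> in-order

Answer: yes yes no yes yes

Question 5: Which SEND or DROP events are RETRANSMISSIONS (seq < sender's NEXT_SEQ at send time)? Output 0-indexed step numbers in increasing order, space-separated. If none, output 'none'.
Step 0: SEND seq=100 -> fresh
Step 1: SEND seq=118 -> fresh
Step 2: DROP seq=145 -> fresh
Step 3: SEND seq=157 -> fresh
Step 4: SEND seq=145 -> retransmit
Step 5: SEND seq=301 -> fresh

Answer: 4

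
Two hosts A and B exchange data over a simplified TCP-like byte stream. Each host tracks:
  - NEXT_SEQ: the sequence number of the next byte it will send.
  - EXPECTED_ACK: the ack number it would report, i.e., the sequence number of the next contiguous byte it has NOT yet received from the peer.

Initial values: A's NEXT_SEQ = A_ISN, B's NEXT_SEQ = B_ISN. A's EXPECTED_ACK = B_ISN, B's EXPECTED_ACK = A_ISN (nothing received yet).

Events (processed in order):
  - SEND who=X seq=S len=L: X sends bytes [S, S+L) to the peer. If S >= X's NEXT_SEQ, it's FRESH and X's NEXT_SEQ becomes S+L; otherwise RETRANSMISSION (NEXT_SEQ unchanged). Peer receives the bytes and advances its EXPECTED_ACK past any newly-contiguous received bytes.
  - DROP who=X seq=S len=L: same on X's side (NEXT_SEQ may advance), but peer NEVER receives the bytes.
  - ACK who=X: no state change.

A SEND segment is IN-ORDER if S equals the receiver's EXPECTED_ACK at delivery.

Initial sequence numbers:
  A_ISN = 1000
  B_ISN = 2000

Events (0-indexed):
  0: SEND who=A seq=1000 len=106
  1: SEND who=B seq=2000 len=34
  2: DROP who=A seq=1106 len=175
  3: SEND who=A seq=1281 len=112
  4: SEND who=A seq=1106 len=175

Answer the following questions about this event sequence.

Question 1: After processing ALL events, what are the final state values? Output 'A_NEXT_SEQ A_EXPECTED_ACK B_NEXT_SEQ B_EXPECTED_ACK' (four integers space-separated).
Answer: 1393 2034 2034 1393

Derivation:
After event 0: A_seq=1106 A_ack=2000 B_seq=2000 B_ack=1106
After event 1: A_seq=1106 A_ack=2034 B_seq=2034 B_ack=1106
After event 2: A_seq=1281 A_ack=2034 B_seq=2034 B_ack=1106
After event 3: A_seq=1393 A_ack=2034 B_seq=2034 B_ack=1106
After event 4: A_seq=1393 A_ack=2034 B_seq=2034 B_ack=1393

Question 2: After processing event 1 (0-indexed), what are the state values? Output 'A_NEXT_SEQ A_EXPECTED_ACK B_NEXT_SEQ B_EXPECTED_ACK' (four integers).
After event 0: A_seq=1106 A_ack=2000 B_seq=2000 B_ack=1106
After event 1: A_seq=1106 A_ack=2034 B_seq=2034 B_ack=1106

1106 2034 2034 1106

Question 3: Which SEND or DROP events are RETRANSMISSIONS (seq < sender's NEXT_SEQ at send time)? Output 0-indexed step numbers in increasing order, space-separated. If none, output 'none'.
Step 0: SEND seq=1000 -> fresh
Step 1: SEND seq=2000 -> fresh
Step 2: DROP seq=1106 -> fresh
Step 3: SEND seq=1281 -> fresh
Step 4: SEND seq=1106 -> retransmit

Answer: 4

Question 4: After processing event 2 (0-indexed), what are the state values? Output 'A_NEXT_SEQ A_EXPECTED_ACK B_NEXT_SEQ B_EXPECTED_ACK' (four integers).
After event 0: A_seq=1106 A_ack=2000 B_seq=2000 B_ack=1106
After event 1: A_seq=1106 A_ack=2034 B_seq=2034 B_ack=1106
After event 2: A_seq=1281 A_ack=2034 B_seq=2034 B_ack=1106

1281 2034 2034 1106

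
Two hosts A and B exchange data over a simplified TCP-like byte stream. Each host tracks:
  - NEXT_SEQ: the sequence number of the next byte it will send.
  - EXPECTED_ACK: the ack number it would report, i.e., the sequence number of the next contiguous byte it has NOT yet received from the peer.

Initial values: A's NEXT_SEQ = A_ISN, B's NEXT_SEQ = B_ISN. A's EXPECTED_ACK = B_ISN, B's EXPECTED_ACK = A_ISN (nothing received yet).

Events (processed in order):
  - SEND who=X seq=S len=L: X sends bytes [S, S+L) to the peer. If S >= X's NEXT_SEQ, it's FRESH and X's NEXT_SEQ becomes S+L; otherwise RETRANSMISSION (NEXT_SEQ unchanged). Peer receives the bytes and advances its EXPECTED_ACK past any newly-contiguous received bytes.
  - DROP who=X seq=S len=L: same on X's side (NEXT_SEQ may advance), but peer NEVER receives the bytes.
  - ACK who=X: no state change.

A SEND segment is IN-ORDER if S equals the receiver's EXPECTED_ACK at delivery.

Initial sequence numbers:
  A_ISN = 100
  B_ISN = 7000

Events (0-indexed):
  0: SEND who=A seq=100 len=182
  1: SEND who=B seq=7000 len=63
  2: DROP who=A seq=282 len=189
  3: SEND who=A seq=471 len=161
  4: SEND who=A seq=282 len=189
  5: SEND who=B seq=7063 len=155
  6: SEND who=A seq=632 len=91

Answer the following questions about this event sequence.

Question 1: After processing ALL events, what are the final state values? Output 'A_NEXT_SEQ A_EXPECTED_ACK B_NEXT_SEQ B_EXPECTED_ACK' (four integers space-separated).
Answer: 723 7218 7218 723

Derivation:
After event 0: A_seq=282 A_ack=7000 B_seq=7000 B_ack=282
After event 1: A_seq=282 A_ack=7063 B_seq=7063 B_ack=282
After event 2: A_seq=471 A_ack=7063 B_seq=7063 B_ack=282
After event 3: A_seq=632 A_ack=7063 B_seq=7063 B_ack=282
After event 4: A_seq=632 A_ack=7063 B_seq=7063 B_ack=632
After event 5: A_seq=632 A_ack=7218 B_seq=7218 B_ack=632
After event 6: A_seq=723 A_ack=7218 B_seq=7218 B_ack=723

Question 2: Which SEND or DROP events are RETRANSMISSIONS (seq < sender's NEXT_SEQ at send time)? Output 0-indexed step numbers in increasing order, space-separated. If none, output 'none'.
Answer: 4

Derivation:
Step 0: SEND seq=100 -> fresh
Step 1: SEND seq=7000 -> fresh
Step 2: DROP seq=282 -> fresh
Step 3: SEND seq=471 -> fresh
Step 4: SEND seq=282 -> retransmit
Step 5: SEND seq=7063 -> fresh
Step 6: SEND seq=632 -> fresh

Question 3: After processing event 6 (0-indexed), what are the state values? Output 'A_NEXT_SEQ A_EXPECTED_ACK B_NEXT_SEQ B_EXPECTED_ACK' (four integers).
After event 0: A_seq=282 A_ack=7000 B_seq=7000 B_ack=282
After event 1: A_seq=282 A_ack=7063 B_seq=7063 B_ack=282
After event 2: A_seq=471 A_ack=7063 B_seq=7063 B_ack=282
After event 3: A_seq=632 A_ack=7063 B_seq=7063 B_ack=282
After event 4: A_seq=632 A_ack=7063 B_seq=7063 B_ack=632
After event 5: A_seq=632 A_ack=7218 B_seq=7218 B_ack=632
After event 6: A_seq=723 A_ack=7218 B_seq=7218 B_ack=723

723 7218 7218 723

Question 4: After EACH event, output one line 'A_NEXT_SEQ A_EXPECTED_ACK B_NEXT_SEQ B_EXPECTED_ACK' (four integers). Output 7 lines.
282 7000 7000 282
282 7063 7063 282
471 7063 7063 282
632 7063 7063 282
632 7063 7063 632
632 7218 7218 632
723 7218 7218 723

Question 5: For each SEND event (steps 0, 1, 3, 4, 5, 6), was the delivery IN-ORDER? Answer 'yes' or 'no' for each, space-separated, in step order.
Answer: yes yes no yes yes yes

Derivation:
Step 0: SEND seq=100 -> in-order
Step 1: SEND seq=7000 -> in-order
Step 3: SEND seq=471 -> out-of-order
Step 4: SEND seq=282 -> in-order
Step 5: SEND seq=7063 -> in-order
Step 6: SEND seq=632 -> in-order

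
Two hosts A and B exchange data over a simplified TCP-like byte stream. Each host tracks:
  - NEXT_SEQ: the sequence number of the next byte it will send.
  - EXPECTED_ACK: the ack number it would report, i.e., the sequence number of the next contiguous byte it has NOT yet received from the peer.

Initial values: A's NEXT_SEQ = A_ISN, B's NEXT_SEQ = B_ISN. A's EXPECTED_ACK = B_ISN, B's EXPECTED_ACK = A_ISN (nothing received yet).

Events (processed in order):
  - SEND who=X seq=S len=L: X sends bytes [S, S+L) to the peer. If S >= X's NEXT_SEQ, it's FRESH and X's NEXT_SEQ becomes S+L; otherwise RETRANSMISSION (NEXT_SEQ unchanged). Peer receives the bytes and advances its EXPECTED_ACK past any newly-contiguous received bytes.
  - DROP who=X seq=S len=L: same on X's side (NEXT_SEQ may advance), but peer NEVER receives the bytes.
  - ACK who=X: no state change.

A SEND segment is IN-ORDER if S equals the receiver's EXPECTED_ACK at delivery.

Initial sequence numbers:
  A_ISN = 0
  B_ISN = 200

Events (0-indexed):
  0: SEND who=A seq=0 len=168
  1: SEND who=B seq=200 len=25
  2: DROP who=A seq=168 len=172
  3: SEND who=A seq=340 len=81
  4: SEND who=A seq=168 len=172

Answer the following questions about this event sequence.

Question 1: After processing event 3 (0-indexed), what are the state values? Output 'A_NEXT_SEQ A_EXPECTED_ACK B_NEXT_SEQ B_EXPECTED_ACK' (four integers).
After event 0: A_seq=168 A_ack=200 B_seq=200 B_ack=168
After event 1: A_seq=168 A_ack=225 B_seq=225 B_ack=168
After event 2: A_seq=340 A_ack=225 B_seq=225 B_ack=168
After event 3: A_seq=421 A_ack=225 B_seq=225 B_ack=168

421 225 225 168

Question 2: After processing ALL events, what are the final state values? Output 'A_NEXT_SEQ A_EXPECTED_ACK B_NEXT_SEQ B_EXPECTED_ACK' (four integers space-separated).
Answer: 421 225 225 421

Derivation:
After event 0: A_seq=168 A_ack=200 B_seq=200 B_ack=168
After event 1: A_seq=168 A_ack=225 B_seq=225 B_ack=168
After event 2: A_seq=340 A_ack=225 B_seq=225 B_ack=168
After event 3: A_seq=421 A_ack=225 B_seq=225 B_ack=168
After event 4: A_seq=421 A_ack=225 B_seq=225 B_ack=421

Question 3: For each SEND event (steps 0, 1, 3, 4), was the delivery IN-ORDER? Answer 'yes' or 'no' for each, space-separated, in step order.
Step 0: SEND seq=0 -> in-order
Step 1: SEND seq=200 -> in-order
Step 3: SEND seq=340 -> out-of-order
Step 4: SEND seq=168 -> in-order

Answer: yes yes no yes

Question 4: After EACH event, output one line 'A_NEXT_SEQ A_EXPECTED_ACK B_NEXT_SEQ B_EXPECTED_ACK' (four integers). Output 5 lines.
168 200 200 168
168 225 225 168
340 225 225 168
421 225 225 168
421 225 225 421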